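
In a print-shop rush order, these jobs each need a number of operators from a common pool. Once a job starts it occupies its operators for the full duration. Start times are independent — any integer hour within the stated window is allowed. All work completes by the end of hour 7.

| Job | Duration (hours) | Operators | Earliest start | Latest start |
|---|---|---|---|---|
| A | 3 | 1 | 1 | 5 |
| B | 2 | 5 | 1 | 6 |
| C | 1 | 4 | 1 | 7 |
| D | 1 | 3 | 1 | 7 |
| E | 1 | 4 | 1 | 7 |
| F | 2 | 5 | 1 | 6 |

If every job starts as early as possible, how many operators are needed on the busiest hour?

Early-start schedule: A@1, B@1, C@1, D@1, E@1, F@1.
Load per hour: hour 1: 22, hour 2: 11, hour 3: 1, hour 4: 0, hour 5: 0, hour 6: 0, hour 7: 0.
Peak is 22.

22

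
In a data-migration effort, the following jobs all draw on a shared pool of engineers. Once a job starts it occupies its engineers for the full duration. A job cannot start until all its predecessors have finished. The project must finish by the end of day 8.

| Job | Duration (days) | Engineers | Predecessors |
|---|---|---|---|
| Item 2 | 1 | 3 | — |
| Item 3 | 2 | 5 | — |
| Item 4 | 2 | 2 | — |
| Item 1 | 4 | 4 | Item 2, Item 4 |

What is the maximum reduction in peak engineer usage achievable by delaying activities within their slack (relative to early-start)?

5

Early-start peak: d1:10  d2:7  d3:4  d4:4  d5:4  d6:4  d7:0  d8:0 ⇒ 10.
Leveled (Item 2@1, Item 3@3, Item 4@1, Item 1@5): d1:5  d2:2  d3:5  d4:5  d5:4  d6:4  d7:4  d8:4 ⇒ 5.
Reduction 10 − 5 = 5.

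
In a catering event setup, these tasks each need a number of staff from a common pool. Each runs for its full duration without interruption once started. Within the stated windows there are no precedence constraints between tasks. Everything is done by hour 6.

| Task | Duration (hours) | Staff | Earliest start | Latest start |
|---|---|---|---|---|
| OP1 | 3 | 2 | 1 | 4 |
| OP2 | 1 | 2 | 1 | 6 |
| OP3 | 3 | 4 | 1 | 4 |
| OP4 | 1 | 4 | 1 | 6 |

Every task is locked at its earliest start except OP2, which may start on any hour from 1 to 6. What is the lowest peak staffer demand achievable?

OP2@1: h1:12  h2:6  h3:6  h4:0  h5:0  h6:0 → peak 12
OP2@2: h1:10  h2:8  h3:6  h4:0  h5:0  h6:0 → peak 10
OP2@3: h1:10  h2:6  h3:8  h4:0  h5:0  h6:0 → peak 10
OP2@4: h1:10  h2:6  h3:6  h4:2  h5:0  h6:0 → peak 10
OP2@5: h1:10  h2:6  h3:6  h4:0  h5:2  h6:0 → peak 10
OP2@6: h1:10  h2:6  h3:6  h4:0  h5:0  h6:2 → peak 10
Best is OP2@2, peak 10.

10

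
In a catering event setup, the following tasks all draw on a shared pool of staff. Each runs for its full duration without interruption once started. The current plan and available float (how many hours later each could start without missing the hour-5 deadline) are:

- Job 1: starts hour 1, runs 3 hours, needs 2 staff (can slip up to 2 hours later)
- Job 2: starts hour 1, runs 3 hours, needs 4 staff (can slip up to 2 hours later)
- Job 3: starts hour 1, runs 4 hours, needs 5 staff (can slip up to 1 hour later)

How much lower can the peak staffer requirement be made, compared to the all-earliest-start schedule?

0

Early-start peak: h1:11  h2:11  h3:11  h4:5  h5:0 ⇒ 11.
Leveled (Job 1@1, Job 2@1, Job 3@1): h1:11  h2:11  h3:11  h4:5  h5:0 ⇒ 11.
Reduction 11 − 11 = 0.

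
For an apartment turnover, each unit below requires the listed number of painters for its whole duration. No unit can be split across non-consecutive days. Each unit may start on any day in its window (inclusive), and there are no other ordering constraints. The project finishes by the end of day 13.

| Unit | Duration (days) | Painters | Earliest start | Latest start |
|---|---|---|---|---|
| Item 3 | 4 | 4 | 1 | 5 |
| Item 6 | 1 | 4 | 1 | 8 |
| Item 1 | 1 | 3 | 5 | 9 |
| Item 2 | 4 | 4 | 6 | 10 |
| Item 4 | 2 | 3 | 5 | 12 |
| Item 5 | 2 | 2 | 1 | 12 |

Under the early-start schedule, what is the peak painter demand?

Early-start schedule: Item 3@1, Item 6@1, Item 1@5, Item 2@6, Item 4@5, Item 5@1.
Load per day: day 1: 10, day 2: 6, day 3: 4, day 4: 4, day 5: 6, day 6: 7, day 7: 4, day 8: 4, day 9: 4, day 10: 0, day 11: 0, day 12: 0, day 13: 0.
Peak is 10.

10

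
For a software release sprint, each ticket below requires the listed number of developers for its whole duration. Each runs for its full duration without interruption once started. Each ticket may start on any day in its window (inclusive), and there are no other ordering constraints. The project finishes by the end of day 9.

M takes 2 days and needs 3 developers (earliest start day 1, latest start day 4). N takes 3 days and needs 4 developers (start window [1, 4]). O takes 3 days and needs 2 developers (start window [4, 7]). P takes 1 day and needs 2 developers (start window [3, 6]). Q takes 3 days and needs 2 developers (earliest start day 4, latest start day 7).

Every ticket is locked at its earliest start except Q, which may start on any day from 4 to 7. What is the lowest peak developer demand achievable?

Q@4: d1:7  d2:7  d3:6  d4:4  d5:4  d6:4  d7:0  d8:0  d9:0 → peak 7
Q@5: d1:7  d2:7  d3:6  d4:2  d5:4  d6:4  d7:2  d8:0  d9:0 → peak 7
Q@6: d1:7  d2:7  d3:6  d4:2  d5:2  d6:4  d7:2  d8:2  d9:0 → peak 7
Q@7: d1:7  d2:7  d3:6  d4:2  d5:2  d6:2  d7:2  d8:2  d9:2 → peak 7
Best is Q@4, peak 7.

7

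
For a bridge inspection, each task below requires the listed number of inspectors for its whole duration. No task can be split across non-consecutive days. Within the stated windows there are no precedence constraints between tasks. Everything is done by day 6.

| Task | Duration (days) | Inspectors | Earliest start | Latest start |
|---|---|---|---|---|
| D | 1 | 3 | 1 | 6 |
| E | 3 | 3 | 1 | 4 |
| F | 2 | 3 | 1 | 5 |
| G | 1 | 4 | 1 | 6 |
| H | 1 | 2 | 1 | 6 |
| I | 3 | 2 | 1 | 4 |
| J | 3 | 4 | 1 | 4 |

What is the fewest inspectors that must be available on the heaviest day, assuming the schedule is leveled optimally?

Early-start (D@1, E@1, F@1, G@1, H@1, I@1, J@1) gives peak 21: d1:21  d2:12  d3:9  d4:0  d5:0  d6:0.
Shift F→2, G→4, H→5, J→4.
Schedule D@1, E@1, F@2, G@4, H@5, I@1, J@4: d1:8  d2:8  d3:8  d4:8  d5:6  d6:4 — peak 8.

8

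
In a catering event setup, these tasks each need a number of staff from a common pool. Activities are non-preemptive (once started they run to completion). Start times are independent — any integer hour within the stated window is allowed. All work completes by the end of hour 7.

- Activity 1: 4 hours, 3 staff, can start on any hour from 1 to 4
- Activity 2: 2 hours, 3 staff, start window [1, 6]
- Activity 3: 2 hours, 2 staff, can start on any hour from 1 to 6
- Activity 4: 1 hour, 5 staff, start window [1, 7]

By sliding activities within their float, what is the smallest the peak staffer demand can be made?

5

Early-start (Activity 1@1, Activity 2@1, Activity 3@1, Activity 4@1) gives peak 13: h1:13  h2:8  h3:3  h4:3  h5:0  h6:0  h7:0.
Shift Activity 2→5, Activity 4→7.
Schedule Activity 1@1, Activity 2@5, Activity 3@1, Activity 4@7: h1:5  h2:5  h3:3  h4:3  h5:3  h6:3  h7:5 — peak 5.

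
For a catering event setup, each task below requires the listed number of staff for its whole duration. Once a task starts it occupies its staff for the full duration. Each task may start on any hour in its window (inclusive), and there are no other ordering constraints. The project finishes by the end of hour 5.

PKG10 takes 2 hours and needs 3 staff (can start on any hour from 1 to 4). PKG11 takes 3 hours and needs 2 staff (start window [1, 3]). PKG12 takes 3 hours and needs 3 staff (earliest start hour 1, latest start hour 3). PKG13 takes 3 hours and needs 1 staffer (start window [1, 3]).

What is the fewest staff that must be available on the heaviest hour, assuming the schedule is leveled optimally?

6

Early-start (PKG10@1, PKG11@1, PKG12@1, PKG13@1) gives peak 9: h1:9  h2:9  h3:6  h4:0  h5:0.
Shift PKG12→3.
Schedule PKG10@1, PKG11@1, PKG12@3, PKG13@1: h1:6  h2:6  h3:6  h4:3  h5:3 — peak 6.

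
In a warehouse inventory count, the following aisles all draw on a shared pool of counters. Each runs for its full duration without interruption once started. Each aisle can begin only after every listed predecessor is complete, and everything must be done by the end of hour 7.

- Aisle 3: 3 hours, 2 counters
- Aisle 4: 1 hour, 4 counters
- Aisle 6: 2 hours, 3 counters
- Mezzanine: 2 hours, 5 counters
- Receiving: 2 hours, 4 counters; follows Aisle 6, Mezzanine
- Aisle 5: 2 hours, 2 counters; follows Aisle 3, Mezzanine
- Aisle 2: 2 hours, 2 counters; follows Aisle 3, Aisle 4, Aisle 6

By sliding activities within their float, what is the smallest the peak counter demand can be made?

7

Early-start (Aisle 3@1, Aisle 4@1, Aisle 6@1, Mezzanine@1, Receiving@3, Aisle 5@4, Aisle 2@4) gives peak 14: h1:14  h2:10  h3:6  h4:8  h5:4  h6:0  h7:0.
Shift Aisle 6→2, Mezzanine→4, Receiving→6, Aisle 5→6.
Schedule Aisle 3@1, Aisle 4@1, Aisle 6@2, Mezzanine@4, Receiving@6, Aisle 5@6, Aisle 2@4: h1:6  h2:5  h3:5  h4:7  h5:7  h6:6  h7:6 — peak 7.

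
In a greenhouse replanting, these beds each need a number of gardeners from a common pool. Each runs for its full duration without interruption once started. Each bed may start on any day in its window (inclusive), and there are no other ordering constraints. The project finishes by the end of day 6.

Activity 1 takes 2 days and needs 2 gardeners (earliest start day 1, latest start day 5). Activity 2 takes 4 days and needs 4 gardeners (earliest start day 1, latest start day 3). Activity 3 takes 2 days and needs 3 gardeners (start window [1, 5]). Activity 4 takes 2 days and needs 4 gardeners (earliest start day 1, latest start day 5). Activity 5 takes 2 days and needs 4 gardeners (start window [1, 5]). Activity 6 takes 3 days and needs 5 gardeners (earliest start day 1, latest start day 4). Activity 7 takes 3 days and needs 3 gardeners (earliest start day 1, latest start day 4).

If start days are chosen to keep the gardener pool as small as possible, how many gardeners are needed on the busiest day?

Early-start (Activity 1@1, Activity 2@1, Activity 3@1, Activity 4@1, Activity 5@1, Activity 6@1, Activity 7@1) gives peak 25: d1:25  d2:25  d3:12  d4:4  d5:0  d6:0.
Shift Activity 3→3, Activity 4→5, Activity 5→5, Activity 7→4.
Schedule Activity 1@1, Activity 2@1, Activity 3@3, Activity 4@5, Activity 5@5, Activity 6@1, Activity 7@4: d1:11  d2:11  d3:12  d4:10  d5:11  d6:11 — peak 12.

12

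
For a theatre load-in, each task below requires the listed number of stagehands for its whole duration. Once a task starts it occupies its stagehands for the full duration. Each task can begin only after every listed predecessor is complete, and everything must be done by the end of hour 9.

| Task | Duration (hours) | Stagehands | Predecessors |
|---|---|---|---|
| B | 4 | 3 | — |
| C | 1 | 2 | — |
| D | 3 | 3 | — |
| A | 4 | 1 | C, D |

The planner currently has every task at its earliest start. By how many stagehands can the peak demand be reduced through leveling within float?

4

Early-start peak: h1:8  h2:6  h3:6  h4:4  h5:1  h6:1  h7:1  h8:0  h9:0 ⇒ 8.
Leveled (B@5, C@1, D@2, A@5): h1:2  h2:3  h3:3  h4:3  h5:4  h6:4  h7:4  h8:4  h9:0 ⇒ 4.
Reduction 8 − 4 = 4.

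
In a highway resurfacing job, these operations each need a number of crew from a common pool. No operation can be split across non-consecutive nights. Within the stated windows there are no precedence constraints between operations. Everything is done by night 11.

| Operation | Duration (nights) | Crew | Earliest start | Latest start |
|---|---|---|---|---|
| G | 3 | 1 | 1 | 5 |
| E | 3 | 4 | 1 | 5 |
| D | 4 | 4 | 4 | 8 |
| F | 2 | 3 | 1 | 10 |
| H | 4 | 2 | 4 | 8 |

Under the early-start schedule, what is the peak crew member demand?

8

Early-start schedule: G@1, E@1, D@4, F@1, H@4.
Load per night: night 1: 8, night 2: 8, night 3: 5, night 4: 6, night 5: 6, night 6: 6, night 7: 6, night 8: 0, night 9: 0, night 10: 0, night 11: 0.
Peak is 8.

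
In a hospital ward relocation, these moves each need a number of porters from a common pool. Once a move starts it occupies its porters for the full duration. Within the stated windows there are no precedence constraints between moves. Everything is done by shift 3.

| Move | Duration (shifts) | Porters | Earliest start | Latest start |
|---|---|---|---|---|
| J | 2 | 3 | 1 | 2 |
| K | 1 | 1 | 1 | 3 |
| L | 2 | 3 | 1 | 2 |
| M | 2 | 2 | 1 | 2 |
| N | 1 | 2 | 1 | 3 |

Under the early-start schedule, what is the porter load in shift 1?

At early start, shift 1 has: J, K, L, M, N.
Demand: 3 + 1 + 3 + 2 + 2 = 11.

11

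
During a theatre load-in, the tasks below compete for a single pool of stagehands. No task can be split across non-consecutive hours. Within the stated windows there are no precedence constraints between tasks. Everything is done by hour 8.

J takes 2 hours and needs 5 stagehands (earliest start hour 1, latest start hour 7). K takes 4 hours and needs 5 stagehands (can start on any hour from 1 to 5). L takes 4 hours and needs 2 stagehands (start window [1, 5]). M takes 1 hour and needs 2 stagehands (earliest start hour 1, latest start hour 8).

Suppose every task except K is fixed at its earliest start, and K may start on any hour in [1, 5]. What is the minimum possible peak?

K@1: h1:14  h2:12  h3:7  h4:7  h5:0  h6:0  h7:0  h8:0 → peak 14
K@2: h1:9  h2:12  h3:7  h4:7  h5:5  h6:0  h7:0  h8:0 → peak 12
K@3: h1:9  h2:7  h3:7  h4:7  h5:5  h6:5  h7:0  h8:0 → peak 9
K@4: h1:9  h2:7  h3:2  h4:7  h5:5  h6:5  h7:5  h8:0 → peak 9
K@5: h1:9  h2:7  h3:2  h4:2  h5:5  h6:5  h7:5  h8:5 → peak 9
Best is K@3, peak 9.

9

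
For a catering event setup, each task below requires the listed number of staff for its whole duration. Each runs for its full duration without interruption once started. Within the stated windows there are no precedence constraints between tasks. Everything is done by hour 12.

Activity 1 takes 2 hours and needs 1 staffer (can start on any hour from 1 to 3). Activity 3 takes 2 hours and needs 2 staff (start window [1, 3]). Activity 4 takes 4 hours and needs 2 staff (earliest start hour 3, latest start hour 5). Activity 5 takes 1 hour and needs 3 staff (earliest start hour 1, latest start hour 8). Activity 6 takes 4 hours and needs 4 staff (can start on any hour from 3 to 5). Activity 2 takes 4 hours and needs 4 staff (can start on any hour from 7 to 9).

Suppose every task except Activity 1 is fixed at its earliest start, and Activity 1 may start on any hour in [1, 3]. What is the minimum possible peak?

6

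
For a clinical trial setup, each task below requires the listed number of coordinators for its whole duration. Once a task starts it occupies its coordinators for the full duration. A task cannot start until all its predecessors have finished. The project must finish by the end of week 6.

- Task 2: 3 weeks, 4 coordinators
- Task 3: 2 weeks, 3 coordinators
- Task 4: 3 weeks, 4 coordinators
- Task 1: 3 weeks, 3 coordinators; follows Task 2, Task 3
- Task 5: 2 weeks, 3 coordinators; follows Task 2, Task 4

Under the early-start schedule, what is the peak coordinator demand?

11

Early-start schedule: Task 2@1, Task 3@1, Task 4@1, Task 1@4, Task 5@4.
Load per week: week 1: 11, week 2: 11, week 3: 8, week 4: 6, week 5: 6, week 6: 3.
Peak is 11.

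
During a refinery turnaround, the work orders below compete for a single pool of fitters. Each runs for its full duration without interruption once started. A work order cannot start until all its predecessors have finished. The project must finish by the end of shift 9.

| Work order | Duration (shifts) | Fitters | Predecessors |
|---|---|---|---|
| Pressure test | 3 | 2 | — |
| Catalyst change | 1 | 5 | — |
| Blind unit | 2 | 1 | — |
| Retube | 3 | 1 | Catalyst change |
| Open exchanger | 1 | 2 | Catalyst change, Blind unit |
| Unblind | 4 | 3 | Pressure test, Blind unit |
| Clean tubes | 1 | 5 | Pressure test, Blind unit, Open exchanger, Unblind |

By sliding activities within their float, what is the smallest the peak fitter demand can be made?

5

Early-start (Pressure test@1, Catalyst change@1, Blind unit@1, Retube@2, Open exchanger@3, Unblind@4, Clean tubes@8) gives peak 8: s1:8  s2:4  s3:5  s4:4  s5:3  s6:3  s7:3  s8:5  s9:0.
Shift Catalyst change→4, Retube→5, Open exchanger→8, Unblind→5, Clean tubes→9.
Schedule Pressure test@1, Catalyst change@4, Blind unit@1, Retube@5, Open exchanger@8, Unblind@5, Clean tubes@9: s1:3  s2:3  s3:2  s4:5  s5:4  s6:4  s7:4  s8:5  s9:5 — peak 5.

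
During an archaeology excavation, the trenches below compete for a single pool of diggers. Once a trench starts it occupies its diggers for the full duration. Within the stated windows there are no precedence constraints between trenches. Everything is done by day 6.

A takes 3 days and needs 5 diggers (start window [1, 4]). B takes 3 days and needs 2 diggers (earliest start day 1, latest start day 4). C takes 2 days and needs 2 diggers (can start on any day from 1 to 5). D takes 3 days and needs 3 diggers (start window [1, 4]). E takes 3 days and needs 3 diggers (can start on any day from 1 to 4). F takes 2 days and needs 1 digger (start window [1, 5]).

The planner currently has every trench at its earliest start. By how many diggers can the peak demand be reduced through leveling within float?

Early-start peak: d1:16  d2:16  d3:13  d4:0  d5:0  d6:0 ⇒ 16.
Leveled (A@1, B@1, C@4, D@4, E@4, F@1): d1:8  d2:8  d3:7  d4:8  d5:8  d6:6 ⇒ 8.
Reduction 16 − 8 = 8.

8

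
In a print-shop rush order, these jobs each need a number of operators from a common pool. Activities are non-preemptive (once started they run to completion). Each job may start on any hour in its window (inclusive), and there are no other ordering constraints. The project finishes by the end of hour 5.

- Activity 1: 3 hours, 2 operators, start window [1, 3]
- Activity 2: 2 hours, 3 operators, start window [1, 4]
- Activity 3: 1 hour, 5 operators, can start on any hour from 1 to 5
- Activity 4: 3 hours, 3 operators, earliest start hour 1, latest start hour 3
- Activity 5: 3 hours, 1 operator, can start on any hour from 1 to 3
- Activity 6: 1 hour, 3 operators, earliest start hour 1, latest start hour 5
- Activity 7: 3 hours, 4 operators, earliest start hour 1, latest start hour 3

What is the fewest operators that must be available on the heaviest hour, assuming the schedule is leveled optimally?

Early-start (Activity 1@1, Activity 2@1, Activity 3@1, Activity 4@1, Activity 5@1, Activity 6@1, Activity 7@1) gives peak 21: h1:21  h2:13  h3:10  h4:0  h5:0.
Shift Activity 4→2, Activity 5→2, Activity 6→5, Activity 7→3.
Schedule Activity 1@1, Activity 2@1, Activity 3@1, Activity 4@2, Activity 5@2, Activity 6@5, Activity 7@3: h1:10  h2:9  h3:10  h4:8  h5:7 — peak 10.

10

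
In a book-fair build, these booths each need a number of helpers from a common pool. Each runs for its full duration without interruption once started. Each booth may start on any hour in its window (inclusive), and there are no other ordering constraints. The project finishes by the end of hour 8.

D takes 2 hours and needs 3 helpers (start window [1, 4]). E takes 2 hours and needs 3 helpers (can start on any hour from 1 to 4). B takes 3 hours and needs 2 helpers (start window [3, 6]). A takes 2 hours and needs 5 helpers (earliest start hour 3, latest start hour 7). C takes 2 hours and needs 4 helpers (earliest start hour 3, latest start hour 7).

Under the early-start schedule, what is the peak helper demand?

Early-start schedule: D@1, E@1, B@3, A@3, C@3.
Load per hour: hour 1: 6, hour 2: 6, hour 3: 11, hour 4: 11, hour 5: 2, hour 6: 0, hour 7: 0, hour 8: 0.
Peak is 11.

11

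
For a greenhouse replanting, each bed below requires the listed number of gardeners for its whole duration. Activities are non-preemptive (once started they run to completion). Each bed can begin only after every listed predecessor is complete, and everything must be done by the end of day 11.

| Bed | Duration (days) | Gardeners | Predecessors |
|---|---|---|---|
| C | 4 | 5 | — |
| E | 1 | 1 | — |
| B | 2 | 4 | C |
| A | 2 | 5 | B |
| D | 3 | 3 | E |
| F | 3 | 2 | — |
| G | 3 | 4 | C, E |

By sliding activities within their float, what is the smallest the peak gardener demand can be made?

7

Early-start (C@1, E@1, B@5, A@7, D@2, F@1, G@5) gives peak 10: d1:8  d2:10  d3:10  d4:8  d5:8  d6:8  d7:9  d8:5  d9:0  d10:0  d11:0.
Shift D→9, F→2, G→9.
Schedule C@1, E@1, B@5, A@7, D@9, F@2, G@9: d1:6  d2:7  d3:7  d4:7  d5:4  d6:4  d7:5  d8:5  d9:7  d10:7  d11:7 — peak 7.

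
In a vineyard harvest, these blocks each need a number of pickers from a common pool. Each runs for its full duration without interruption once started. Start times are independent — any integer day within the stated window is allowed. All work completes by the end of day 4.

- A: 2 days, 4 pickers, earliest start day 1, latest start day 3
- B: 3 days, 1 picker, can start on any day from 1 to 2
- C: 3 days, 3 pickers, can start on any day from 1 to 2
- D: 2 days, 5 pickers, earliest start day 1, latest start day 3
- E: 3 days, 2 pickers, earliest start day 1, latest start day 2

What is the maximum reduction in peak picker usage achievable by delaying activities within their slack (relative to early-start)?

Early-start peak: d1:15  d2:15  d3:6  d4:0 ⇒ 15.
Leveled (A@1, B@1, C@1, D@3, E@1): d1:10  d2:10  d3:11  d4:5 ⇒ 11.
Reduction 15 − 11 = 4.

4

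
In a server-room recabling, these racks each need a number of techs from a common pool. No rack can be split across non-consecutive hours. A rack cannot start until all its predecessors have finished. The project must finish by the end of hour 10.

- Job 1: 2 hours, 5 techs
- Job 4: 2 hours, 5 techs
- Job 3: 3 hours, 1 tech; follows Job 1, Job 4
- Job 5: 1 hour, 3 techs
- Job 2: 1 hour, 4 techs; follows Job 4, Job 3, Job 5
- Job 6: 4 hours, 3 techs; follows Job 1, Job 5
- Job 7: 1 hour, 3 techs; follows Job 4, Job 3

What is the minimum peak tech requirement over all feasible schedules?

Early-start (Job 1@1, Job 4@1, Job 3@3, Job 5@1, Job 2@6, Job 6@3, Job 7@6) gives peak 13: h1:13  h2:10  h3:4  h4:4  h5:4  h6:10  h7:0  h8:0  h9:0  h10:0.
Shift Job 4→3, Job 3→5, Job 5→5, Job 2→10, Job 6→6, Job 7→8.
Schedule Job 1@1, Job 4@3, Job 3@5, Job 5@5, Job 2@10, Job 6@6, Job 7@8: h1:5  h2:5  h3:5  h4:5  h5:4  h6:4  h7:4  h8:6  h9:3  h10:4 — peak 6.

6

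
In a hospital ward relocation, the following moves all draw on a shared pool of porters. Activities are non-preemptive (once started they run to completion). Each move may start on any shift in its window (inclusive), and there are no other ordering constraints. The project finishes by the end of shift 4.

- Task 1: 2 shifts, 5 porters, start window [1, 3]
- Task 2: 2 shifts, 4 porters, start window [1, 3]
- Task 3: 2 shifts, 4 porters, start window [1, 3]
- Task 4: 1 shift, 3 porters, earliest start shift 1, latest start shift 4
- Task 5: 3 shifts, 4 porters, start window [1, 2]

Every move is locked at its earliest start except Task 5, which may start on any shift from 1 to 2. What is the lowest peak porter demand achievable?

17

Task 5@1: s1:20  s2:17  s3:4  s4:0 → peak 20
Task 5@2: s1:16  s2:17  s3:4  s4:4 → peak 17
Best is Task 5@2, peak 17.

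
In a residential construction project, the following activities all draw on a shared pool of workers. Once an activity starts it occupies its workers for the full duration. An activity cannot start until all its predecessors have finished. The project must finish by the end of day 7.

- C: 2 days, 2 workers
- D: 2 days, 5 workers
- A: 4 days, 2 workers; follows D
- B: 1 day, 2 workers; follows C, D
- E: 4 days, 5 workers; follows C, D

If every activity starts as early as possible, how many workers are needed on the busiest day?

9

Early-start schedule: C@1, D@1, A@3, B@3, E@3.
Load per day: day 1: 7, day 2: 7, day 3: 9, day 4: 7, day 5: 7, day 6: 7, day 7: 0.
Peak is 9.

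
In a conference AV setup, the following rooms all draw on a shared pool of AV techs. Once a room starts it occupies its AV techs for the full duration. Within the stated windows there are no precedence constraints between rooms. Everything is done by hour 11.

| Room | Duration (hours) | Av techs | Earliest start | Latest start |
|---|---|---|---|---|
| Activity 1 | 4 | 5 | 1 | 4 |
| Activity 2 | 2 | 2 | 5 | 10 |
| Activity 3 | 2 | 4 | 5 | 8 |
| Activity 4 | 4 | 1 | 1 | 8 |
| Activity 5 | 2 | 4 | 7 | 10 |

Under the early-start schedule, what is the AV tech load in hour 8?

4

At early start, hour 8 has: Activity 5.
Demand: 4 = 4.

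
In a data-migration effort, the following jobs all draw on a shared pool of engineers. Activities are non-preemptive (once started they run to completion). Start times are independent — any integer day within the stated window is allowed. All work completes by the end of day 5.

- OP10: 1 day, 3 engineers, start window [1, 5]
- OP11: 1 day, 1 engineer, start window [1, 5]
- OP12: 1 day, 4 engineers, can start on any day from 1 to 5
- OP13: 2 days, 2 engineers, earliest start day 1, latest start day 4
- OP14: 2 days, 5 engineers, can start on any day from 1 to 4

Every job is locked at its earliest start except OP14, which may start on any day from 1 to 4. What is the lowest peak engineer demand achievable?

OP14@1: d1:15  d2:7  d3:0  d4:0  d5:0 → peak 15
OP14@2: d1:10  d2:7  d3:5  d4:0  d5:0 → peak 10
OP14@3: d1:10  d2:2  d3:5  d4:5  d5:0 → peak 10
OP14@4: d1:10  d2:2  d3:0  d4:5  d5:5 → peak 10
Best is OP14@2, peak 10.

10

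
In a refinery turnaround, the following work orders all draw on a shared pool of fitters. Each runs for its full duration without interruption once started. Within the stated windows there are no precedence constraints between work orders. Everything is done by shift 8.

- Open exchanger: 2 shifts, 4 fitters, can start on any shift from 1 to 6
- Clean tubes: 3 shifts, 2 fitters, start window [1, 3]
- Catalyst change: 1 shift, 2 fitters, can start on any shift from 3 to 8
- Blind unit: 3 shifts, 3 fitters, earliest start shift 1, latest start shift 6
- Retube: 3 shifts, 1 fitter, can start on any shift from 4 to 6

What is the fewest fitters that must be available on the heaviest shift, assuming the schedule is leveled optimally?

4

Early-start (Open exchanger@1, Clean tubes@1, Catalyst change@3, Blind unit@1, Retube@4) gives peak 9: s1:9  s2:9  s3:7  s4:1  s5:1  s6:1  s7:0  s8:0.
Shift Clean tubes→3, Blind unit→6.
Schedule Open exchanger@1, Clean tubes@3, Catalyst change@3, Blind unit@6, Retube@4: s1:4  s2:4  s3:4  s4:3  s5:3  s6:4  s7:3  s8:3 — peak 4.
Total fitter-shifts = 28 over 8 shifts ⇒ peak ≥ ⌈28/8⌉ = 4, so 4 is optimal.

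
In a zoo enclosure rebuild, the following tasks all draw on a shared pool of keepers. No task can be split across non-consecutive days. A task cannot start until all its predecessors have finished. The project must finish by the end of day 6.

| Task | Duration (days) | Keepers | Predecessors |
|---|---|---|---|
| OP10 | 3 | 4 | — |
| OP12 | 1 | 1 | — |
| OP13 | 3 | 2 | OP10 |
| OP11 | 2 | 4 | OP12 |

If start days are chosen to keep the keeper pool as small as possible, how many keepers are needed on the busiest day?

6

Early-start (OP10@1, OP12@1, OP13@4, OP11@2) gives peak 8: d1:5  d2:8  d3:8  d4:2  d5:2  d6:2.
Shift OP11→4.
Schedule OP10@1, OP12@1, OP13@4, OP11@4: d1:5  d2:4  d3:4  d4:6  d5:6  d6:2 — peak 6.
No arrangement of the 10 feasible schedules does better.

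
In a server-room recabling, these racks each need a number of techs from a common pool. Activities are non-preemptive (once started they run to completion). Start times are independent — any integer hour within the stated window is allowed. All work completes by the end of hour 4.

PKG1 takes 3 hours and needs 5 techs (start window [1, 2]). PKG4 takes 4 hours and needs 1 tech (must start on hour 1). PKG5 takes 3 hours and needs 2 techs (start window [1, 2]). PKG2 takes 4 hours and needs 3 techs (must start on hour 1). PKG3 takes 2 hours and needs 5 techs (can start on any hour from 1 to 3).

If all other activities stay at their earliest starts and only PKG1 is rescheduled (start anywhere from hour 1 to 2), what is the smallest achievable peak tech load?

16

PKG1@1: h1:16  h2:16  h3:11  h4:4 → peak 16
PKG1@2: h1:11  h2:16  h3:11  h4:9 → peak 16
Best is PKG1@1, peak 16.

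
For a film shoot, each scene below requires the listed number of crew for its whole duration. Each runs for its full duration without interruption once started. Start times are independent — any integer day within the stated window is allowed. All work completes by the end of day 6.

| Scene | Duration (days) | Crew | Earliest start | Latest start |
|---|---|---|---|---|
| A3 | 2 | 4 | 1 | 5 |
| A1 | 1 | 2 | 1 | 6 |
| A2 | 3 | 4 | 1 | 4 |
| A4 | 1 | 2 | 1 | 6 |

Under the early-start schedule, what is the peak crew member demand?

Early-start schedule: A3@1, A1@1, A2@1, A4@1.
Load per day: day 1: 12, day 2: 8, day 3: 4, day 4: 0, day 5: 0, day 6: 0.
Peak is 12.

12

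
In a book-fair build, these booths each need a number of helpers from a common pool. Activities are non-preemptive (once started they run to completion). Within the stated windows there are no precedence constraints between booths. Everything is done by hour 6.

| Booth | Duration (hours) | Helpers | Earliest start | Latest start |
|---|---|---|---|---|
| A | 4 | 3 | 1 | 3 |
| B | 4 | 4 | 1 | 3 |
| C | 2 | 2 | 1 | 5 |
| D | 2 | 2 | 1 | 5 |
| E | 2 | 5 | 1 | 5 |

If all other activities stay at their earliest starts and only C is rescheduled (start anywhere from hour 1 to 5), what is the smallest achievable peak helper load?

14

C@1: h1:16  h2:16  h3:7  h4:7  h5:0  h6:0 → peak 16
C@2: h1:14  h2:16  h3:9  h4:7  h5:0  h6:0 → peak 16
C@3: h1:14  h2:14  h3:9  h4:9  h5:0  h6:0 → peak 14
C@4: h1:14  h2:14  h3:7  h4:9  h5:2  h6:0 → peak 14
C@5: h1:14  h2:14  h3:7  h4:7  h5:2  h6:2 → peak 14
Best is C@3, peak 14.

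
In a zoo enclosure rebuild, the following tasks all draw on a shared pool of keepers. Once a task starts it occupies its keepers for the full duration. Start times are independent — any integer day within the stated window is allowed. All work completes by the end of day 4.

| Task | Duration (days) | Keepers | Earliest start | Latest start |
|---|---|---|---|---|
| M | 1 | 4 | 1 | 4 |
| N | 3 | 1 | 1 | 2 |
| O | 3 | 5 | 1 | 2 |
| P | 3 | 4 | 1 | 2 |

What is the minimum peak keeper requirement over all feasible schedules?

10

Early-start (M@1, N@1, O@1, P@1) gives peak 14: d1:14  d2:10  d3:10  d4:0.
Shift P→2.
Schedule M@1, N@1, O@1, P@2: d1:10  d2:10  d3:10  d4:4 — peak 10.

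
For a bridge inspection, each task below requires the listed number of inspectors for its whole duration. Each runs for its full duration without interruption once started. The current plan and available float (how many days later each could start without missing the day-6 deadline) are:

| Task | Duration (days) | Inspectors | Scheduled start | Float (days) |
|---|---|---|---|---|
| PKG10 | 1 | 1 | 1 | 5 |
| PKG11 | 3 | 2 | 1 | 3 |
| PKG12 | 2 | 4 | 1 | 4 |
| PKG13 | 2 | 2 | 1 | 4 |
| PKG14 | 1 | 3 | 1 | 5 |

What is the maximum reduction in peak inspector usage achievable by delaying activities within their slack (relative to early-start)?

8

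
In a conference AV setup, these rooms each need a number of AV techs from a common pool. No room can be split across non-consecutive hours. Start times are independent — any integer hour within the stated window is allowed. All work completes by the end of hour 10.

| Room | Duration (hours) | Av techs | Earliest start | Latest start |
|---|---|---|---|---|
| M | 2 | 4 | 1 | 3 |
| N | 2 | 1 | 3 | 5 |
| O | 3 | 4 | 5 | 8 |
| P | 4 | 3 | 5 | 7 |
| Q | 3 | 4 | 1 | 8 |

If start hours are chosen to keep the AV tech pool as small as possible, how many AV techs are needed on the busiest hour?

7

Early-start (M@1, N@3, O@5, P@5, Q@1) gives peak 8: h1:8  h2:8  h3:5  h4:1  h5:7  h6:7  h7:7  h8:3  h9:0  h10:0.
Shift Q→8.
Schedule M@1, N@3, O@5, P@5, Q@8: h1:4  h2:4  h3:1  h4:1  h5:7  h6:7  h7:7  h8:7  h9:4  h10:4 — peak 7.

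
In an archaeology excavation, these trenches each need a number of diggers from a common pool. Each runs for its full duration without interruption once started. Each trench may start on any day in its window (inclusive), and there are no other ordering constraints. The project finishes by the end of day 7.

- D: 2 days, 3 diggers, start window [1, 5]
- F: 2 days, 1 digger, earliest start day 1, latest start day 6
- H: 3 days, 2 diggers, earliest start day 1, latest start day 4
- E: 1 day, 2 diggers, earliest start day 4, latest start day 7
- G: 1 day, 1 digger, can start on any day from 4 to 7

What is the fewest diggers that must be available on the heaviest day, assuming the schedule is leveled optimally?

Early-start (D@1, F@1, H@1, E@4, G@4) gives peak 6: d1:6  d2:6  d3:2  d4:3  d5:0  d6:0  d7:0.
Shift F→3, H→3, E→6, G→5.
Schedule D@1, F@3, H@3, E@6, G@5: d1:3  d2:3  d3:3  d4:3  d5:3  d6:2  d7:0 — peak 3.
Total digger-days = 17 over 7 days ⇒ peak ≥ ⌈17/7⌉ = 3, so 3 is optimal.

3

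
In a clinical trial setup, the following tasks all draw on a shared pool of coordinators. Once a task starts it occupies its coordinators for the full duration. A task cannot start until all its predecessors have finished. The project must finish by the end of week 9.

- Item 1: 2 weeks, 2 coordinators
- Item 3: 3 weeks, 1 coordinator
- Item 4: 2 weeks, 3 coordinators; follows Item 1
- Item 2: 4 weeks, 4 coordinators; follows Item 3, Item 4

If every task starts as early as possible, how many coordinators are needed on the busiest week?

Early-start schedule: Item 1@1, Item 3@1, Item 4@3, Item 2@5.
Load per week: week 1: 3, week 2: 3, week 3: 4, week 4: 3, week 5: 4, week 6: 4, week 7: 4, week 8: 4, week 9: 0.
Peak is 4.

4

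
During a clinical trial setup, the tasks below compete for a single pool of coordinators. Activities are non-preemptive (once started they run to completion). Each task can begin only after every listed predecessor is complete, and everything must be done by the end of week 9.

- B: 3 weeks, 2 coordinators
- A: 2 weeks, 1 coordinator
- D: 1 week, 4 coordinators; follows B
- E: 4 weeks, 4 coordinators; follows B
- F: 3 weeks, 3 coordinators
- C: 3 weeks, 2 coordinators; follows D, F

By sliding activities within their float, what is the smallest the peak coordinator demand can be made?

Early-start (B@1, A@1, D@4, E@4, F@1, C@5) gives peak 8: w1:6  w2:6  w3:5  w4:8  w5:6  w6:6  w7:6  w8:0  w9:0.
Shift E→5.
Schedule B@1, A@1, D@4, E@5, F@1, C@5: w1:6  w2:6  w3:5  w4:4  w5:6  w6:6  w7:6  w8:4  w9:0 — peak 6.

6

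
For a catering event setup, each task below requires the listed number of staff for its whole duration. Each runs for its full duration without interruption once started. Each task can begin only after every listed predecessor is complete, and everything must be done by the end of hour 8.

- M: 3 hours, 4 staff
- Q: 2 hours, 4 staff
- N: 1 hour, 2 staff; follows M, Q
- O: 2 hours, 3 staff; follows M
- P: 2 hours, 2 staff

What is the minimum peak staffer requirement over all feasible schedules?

Early-start (M@1, Q@1, N@4, O@4, P@1) gives peak 10: h1:10  h2:10  h3:4  h4:5  h5:3  h6:0  h7:0  h8:0.
Shift Q→4, N→6, O→6, P→7.
Schedule M@1, Q@4, N@6, O@6, P@7: h1:4  h2:4  h3:4  h4:4  h5:4  h6:5  h7:5  h8:2 — peak 5.

5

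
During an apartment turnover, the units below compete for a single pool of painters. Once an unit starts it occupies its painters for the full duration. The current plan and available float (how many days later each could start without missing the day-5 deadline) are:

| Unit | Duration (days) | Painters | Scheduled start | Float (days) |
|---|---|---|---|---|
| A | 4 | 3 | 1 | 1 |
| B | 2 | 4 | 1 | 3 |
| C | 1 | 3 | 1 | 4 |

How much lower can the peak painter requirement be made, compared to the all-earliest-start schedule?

Early-start peak: d1:10  d2:7  d3:3  d4:3  d5:0 ⇒ 10.
Leveled (A@1, B@1, C@3): d1:7  d2:7  d3:6  d4:3  d5:0 ⇒ 7.
Reduction 10 − 7 = 3.

3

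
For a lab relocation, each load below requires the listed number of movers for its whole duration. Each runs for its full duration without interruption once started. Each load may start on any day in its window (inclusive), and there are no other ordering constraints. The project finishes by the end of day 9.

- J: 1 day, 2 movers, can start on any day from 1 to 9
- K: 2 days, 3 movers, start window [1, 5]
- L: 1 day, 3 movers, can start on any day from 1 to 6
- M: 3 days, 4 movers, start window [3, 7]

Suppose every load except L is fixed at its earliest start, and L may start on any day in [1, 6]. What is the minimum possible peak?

5

L@1: d1:8  d2:3  d3:4  d4:4  d5:4  d6:0  d7:0  d8:0  d9:0 → peak 8
L@2: d1:5  d2:6  d3:4  d4:4  d5:4  d6:0  d7:0  d8:0  d9:0 → peak 6
L@3: d1:5  d2:3  d3:7  d4:4  d5:4  d6:0  d7:0  d8:0  d9:0 → peak 7
L@4: d1:5  d2:3  d3:4  d4:7  d5:4  d6:0  d7:0  d8:0  d9:0 → peak 7
L@5: d1:5  d2:3  d3:4  d4:4  d5:7  d6:0  d7:0  d8:0  d9:0 → peak 7
L@6: d1:5  d2:3  d3:4  d4:4  d5:4  d6:3  d7:0  d8:0  d9:0 → peak 5
Best is L@6, peak 5.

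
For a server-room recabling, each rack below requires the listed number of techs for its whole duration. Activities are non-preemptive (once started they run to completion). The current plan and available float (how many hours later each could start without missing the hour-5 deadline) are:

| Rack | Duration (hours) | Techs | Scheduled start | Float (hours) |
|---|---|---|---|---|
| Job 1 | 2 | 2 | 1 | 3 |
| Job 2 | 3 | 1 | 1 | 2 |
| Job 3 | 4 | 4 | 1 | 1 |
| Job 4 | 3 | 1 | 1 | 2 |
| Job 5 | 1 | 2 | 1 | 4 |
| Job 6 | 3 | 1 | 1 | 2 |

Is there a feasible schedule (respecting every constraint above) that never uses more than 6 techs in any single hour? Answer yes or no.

no

Total tech-hours = 31; over 5 hours the average is 31/5 > 6, so some hour must exceed 6.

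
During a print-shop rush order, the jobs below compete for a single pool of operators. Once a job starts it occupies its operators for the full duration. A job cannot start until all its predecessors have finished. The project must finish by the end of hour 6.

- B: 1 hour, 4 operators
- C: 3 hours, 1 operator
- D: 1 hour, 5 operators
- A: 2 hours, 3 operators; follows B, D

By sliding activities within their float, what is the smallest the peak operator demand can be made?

Early-start (B@1, C@1, D@1, A@2) gives peak 10: h1:10  h2:4  h3:4  h4:0  h5:0  h6:0.
Shift D→4, A→5.
Schedule B@1, C@1, D@4, A@5: h1:5  h2:1  h3:1  h4:5  h5:3  h6:3 — peak 5.

5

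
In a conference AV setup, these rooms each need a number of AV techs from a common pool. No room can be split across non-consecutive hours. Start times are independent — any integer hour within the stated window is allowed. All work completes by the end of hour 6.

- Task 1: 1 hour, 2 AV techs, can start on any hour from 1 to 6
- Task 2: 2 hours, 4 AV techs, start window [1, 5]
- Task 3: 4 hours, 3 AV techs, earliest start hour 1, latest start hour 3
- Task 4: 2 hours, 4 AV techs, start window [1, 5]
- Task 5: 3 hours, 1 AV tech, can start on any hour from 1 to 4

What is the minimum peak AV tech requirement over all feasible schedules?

7

Early-start (Task 1@1, Task 2@1, Task 3@1, Task 4@1, Task 5@1) gives peak 14: h1:14  h2:12  h3:4  h4:3  h5:0  h6:0.
Shift Task 3→3, Task 4→4.
Schedule Task 1@1, Task 2@1, Task 3@3, Task 4@4, Task 5@1: h1:7  h2:5  h3:4  h4:7  h5:7  h6:3 — peak 7.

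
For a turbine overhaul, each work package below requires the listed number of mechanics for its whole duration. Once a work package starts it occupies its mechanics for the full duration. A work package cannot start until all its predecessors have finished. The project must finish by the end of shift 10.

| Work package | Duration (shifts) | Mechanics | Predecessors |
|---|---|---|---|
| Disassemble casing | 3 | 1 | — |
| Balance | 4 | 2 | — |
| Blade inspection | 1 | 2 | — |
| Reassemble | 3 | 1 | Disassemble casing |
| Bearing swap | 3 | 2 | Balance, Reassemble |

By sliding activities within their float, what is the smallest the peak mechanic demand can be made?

Early-start (Disassemble casing@1, Balance@1, Blade inspection@1, Reassemble@4, Bearing swap@7) gives peak 5: s1:5  s2:3  s3:3  s4:3  s5:1  s6:1  s7:2  s8:2  s9:2  s10:0.
Shift Blade inspection→5.
Schedule Disassemble casing@1, Balance@1, Blade inspection@5, Reassemble@4, Bearing swap@7: s1:3  s2:3  s3:3  s4:3  s5:3  s6:1  s7:2  s8:2  s9:2  s10:0 — peak 3.
Total mechanic-shifts = 22 over 10 shifts ⇒ peak ≥ ⌈22/10⌉ = 3, so 3 is optimal.

3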